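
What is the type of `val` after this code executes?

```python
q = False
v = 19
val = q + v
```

bool + int returns int (False is 0, so 0 + 19 = 19)

int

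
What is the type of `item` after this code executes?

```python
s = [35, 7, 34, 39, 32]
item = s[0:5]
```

Slicing a list always returns a list

list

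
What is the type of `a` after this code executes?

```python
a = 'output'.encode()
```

str.encode() returns bytes

bytes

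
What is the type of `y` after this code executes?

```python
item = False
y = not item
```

'not' always returns bool

bool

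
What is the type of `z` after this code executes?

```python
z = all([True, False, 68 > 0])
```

all() returns bool

bool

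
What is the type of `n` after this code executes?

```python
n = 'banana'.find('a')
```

str.find() returns int (index, or -1)

int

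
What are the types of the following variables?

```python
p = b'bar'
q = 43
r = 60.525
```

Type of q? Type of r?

q is int; r is float

int, float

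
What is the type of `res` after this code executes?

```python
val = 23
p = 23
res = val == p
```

Equality comparison returns bool

bool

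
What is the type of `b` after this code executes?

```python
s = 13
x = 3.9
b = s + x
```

int + float returns float (13 + 3.9 = 16.9)

float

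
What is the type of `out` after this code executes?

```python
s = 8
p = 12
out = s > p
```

Comparison operators return bool

bool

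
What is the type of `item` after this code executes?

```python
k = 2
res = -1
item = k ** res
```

int ** negative int returns float

float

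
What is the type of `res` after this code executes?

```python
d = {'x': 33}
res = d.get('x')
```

dict.get() returns the value (int) when key is found

int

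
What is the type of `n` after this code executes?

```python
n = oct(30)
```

oct() returns str representation

str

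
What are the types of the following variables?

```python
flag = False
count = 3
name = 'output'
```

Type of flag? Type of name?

flag is bool; name is str

bool, str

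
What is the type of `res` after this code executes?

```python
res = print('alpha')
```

print() returns None

NoneType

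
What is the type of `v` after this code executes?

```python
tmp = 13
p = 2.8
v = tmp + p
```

int + float returns float (13 + 2.8 = 15.8)

float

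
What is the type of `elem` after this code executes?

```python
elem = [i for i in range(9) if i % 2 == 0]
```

A list comprehension [...] produces a list

list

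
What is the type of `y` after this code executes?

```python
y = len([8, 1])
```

len() always returns int

int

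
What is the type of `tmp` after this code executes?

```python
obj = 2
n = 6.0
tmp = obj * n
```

int * float returns float (2 * 6.0 = 12.0)

float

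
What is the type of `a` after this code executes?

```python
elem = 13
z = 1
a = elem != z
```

Comparison operators return bool

bool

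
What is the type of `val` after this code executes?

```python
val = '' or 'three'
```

'or' returns first truthy value ('three', which is str)

str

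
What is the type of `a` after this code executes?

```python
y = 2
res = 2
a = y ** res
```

int ** positive int returns int (2 ** 2 = 4)

int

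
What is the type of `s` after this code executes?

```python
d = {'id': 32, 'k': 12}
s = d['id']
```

Accessing dict[str, int] with key 'id' returns int value 32

int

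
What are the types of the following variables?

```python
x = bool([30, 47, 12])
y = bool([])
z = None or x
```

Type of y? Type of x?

bool() returns bool; bool() returns bool

bool, bool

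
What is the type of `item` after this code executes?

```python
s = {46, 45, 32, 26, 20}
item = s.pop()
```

Popping from a set of ints returns int

int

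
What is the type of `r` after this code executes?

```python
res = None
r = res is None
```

'is' comparison returns bool

bool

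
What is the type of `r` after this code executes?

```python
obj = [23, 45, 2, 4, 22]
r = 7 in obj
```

'in' operator returns bool

bool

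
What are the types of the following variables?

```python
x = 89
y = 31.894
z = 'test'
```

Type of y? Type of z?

y is float; z is str

float, str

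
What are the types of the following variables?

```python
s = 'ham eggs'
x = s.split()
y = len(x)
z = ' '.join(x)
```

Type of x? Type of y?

str.split() returns list; len() returns int

list, int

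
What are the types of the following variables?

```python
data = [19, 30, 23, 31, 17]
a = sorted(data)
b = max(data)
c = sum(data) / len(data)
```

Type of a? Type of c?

sorted() returns list; int / int returns float

list, float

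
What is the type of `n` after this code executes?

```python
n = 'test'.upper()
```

str.upper() returns str

str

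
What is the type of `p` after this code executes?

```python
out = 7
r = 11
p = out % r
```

int % int returns int (7 % 11 = 7)

int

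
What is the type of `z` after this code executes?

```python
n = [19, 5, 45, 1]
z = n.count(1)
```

list.count() returns int

int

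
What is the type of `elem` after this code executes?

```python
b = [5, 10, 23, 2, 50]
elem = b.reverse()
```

list.reverse() returns None

NoneType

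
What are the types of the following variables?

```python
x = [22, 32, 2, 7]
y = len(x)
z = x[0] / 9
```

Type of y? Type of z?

len() returns int; int / int returns float

int, float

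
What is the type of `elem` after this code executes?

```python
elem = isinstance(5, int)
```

isinstance() returns bool

bool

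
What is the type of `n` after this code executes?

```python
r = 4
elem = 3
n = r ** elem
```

int ** positive int returns int (4 ** 3 = 64)

int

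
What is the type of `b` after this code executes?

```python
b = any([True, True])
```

any() returns bool

bool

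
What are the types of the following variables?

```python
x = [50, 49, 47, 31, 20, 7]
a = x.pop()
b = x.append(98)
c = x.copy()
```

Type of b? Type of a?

list.append() returns None; list.pop() returns the element (int)

NoneType, int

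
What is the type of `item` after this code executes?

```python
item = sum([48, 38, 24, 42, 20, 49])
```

sum() of ints returns int

int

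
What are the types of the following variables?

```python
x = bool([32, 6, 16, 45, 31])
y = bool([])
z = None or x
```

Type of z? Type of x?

None or <bool> returns the bool; bool() returns bool

bool, bool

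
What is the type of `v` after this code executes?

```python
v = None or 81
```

'or' with None returns the other value (81, int)

int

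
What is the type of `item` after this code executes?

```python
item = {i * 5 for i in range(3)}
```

A set comprehension {expr for x in iterable} produces a set

set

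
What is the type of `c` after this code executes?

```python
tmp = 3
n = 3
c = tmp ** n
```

int ** positive int returns int (3 ** 3 = 27)

int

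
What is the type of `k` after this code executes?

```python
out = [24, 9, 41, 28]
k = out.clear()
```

list.clear() returns None

NoneType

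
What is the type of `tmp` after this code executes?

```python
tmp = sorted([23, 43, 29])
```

sorted() always returns list

list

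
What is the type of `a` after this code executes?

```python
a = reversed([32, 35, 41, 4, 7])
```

reversed() on a list returns a list_reverseiterator

list_reverseiterator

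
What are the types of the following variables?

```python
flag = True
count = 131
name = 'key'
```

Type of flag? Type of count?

flag is bool; count is int

bool, int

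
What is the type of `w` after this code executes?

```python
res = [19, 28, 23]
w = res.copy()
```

list.copy() returns list

list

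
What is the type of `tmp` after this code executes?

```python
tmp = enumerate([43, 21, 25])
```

enumerate() returns an enumerate iterator object

enumerate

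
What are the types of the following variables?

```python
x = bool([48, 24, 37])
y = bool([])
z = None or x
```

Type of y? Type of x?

bool() returns bool; bool() returns bool

bool, bool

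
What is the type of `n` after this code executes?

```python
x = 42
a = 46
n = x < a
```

Comparison operators return bool

bool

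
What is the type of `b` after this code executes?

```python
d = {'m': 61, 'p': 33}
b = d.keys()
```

.keys() returns a dict_keys view object

dict_keys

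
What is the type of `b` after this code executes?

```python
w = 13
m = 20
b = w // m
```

int // int returns int (13 // 20 = 0)

int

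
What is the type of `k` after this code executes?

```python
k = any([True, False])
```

any() returns bool

bool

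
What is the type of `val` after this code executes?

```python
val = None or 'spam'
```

'or' with None returns the other value ('spam', str)

str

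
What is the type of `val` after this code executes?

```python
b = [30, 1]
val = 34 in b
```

'in' operator returns bool

bool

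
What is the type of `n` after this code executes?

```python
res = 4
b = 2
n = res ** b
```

int ** positive int returns int (4 ** 2 = 16)

int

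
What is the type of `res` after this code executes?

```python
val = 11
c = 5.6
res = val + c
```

int + float returns float (11 + 5.6 = 16.6)

float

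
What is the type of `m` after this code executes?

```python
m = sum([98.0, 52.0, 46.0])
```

sum() of floats returns float

float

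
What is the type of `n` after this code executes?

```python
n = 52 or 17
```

'or' returns the first truthy value (52, which is int)

int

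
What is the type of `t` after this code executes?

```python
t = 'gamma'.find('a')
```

str.find() returns int (index, or -1)

int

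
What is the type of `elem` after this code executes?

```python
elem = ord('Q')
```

ord() returns int (Unicode code point)

int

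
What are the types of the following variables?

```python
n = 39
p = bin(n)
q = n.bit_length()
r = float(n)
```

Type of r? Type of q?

float() returns float; int.bit_length() returns int

float, int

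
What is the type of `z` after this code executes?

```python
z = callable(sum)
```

callable() returns bool

bool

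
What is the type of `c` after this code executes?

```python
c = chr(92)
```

chr() returns str (single character)

str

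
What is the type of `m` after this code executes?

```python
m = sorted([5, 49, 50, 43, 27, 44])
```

sorted() always returns list

list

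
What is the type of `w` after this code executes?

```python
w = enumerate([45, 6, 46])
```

enumerate() returns an enumerate iterator object

enumerate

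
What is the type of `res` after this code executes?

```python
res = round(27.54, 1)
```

round() with ndigits arg returns float

float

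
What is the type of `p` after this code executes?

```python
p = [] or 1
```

'or' returns first truthy value (1, which is int)

int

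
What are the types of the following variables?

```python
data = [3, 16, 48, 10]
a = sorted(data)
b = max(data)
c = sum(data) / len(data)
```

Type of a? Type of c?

sorted() returns list; int / int returns float

list, float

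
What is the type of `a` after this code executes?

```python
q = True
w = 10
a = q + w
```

bool + int returns int (True is 1, so 1 + 10 = 11)

int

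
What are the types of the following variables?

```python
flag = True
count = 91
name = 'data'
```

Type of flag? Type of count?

flag is bool; count is int

bool, int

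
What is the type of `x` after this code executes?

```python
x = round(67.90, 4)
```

round() with ndigits arg returns float

float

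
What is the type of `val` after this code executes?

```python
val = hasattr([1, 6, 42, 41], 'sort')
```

hasattr() returns bool

bool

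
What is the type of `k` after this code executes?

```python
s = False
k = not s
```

'not' always returns bool

bool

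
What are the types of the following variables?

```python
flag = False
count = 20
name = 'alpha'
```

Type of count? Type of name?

count is int; name is str

int, str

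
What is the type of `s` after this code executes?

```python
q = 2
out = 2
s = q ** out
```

int ** positive int returns int (2 ** 2 = 4)

int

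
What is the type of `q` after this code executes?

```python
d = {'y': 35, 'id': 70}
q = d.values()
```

.values() returns a dict_values view object

dict_values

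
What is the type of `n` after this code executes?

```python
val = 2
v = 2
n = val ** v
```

int ** positive int returns int (2 ** 2 = 4)

int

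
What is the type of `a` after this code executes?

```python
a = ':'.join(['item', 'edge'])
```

str.join() returns str

str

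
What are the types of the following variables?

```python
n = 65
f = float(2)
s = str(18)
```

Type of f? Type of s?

f is float; s is str

float, str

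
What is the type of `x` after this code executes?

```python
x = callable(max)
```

callable() returns bool

bool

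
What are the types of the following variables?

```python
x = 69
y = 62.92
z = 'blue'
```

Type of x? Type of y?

x is int; y is float

int, float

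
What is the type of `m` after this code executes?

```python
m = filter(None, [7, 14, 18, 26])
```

filter() returns a filter iterator object

filter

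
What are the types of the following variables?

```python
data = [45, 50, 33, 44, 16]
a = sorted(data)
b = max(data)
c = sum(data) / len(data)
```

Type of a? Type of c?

sorted() returns list; int / int returns float

list, float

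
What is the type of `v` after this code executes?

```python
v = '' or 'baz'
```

'or' returns first truthy value ('baz', which is str)

str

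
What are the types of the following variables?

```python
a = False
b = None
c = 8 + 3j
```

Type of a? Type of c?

a is bool; c is complex

bool, complex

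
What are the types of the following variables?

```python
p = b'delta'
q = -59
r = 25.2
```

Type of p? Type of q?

p is bytes; q is int

bytes, int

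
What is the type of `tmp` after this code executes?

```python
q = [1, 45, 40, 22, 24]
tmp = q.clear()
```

list.clear() returns None

NoneType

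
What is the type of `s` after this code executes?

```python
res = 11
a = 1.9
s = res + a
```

int + float returns float (11 + 1.9 = 12.9)

float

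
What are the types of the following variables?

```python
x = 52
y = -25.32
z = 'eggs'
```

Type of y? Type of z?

y is float; z is str

float, str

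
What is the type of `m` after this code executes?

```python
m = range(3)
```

range() returns a range object

range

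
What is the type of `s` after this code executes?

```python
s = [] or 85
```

'or' returns first truthy value (85, which is int)

int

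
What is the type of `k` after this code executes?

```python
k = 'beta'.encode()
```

str.encode() returns bytes

bytes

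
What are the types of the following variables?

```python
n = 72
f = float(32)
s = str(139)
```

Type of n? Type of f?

n is int; f is float

int, float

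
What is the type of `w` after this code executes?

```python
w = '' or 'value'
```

'or' returns first truthy value ('value', which is str)

str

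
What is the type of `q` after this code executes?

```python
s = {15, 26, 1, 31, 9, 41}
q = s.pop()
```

Popping from a set of ints returns int

int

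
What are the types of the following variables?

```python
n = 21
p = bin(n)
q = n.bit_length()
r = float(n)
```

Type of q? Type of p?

int.bit_length() returns int; bin() returns str

int, str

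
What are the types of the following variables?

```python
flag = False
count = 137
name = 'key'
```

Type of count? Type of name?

count is int; name is str

int, str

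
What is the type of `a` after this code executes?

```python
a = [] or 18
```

'or' returns first truthy value (18, which is int)

int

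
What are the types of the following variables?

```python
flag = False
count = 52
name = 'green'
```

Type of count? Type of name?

count is int; name is str

int, str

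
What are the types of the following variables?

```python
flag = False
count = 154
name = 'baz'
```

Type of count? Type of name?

count is int; name is str

int, str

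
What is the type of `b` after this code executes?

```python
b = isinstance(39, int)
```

isinstance() returns bool

bool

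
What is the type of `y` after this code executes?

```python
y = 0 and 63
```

'and' returns the first falsy value (0, which is int)

int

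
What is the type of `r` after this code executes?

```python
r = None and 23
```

'and' returns first falsy value (None)

NoneType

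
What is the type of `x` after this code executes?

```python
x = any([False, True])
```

any() returns bool

bool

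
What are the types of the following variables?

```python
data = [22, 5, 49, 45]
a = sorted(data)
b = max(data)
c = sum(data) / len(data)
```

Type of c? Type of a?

int / int returns float; sorted() returns list

float, list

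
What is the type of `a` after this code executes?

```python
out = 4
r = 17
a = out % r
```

int % int returns int (4 % 17 = 4)

int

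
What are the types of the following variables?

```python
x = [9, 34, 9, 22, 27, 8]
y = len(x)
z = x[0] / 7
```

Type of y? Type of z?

len() returns int; int / int returns float

int, float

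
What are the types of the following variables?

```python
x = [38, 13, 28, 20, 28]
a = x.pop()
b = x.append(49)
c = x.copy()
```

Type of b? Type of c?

list.append() returns None; list.copy() returns list

NoneType, list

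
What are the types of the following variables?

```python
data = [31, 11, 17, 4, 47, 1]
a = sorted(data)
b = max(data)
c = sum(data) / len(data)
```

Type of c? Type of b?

int / int returns float; max of ints returns int

float, int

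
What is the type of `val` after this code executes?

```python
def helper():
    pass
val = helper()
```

A function with no return statement returns None

NoneType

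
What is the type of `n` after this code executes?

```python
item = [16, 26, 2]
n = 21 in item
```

'in' operator returns bool

bool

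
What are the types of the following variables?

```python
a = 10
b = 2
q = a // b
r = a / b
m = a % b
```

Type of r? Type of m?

int / int returns float; int % int returns int

float, int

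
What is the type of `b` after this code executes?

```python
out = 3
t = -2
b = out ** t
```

int ** negative int returns float

float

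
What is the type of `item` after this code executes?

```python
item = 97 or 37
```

'or' returns the first truthy value (97, which is int)

int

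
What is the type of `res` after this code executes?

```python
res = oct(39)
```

oct() returns str representation

str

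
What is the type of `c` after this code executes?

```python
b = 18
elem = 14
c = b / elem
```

int / int always returns float in Python 3 (18 / 14 = 1.28571)

float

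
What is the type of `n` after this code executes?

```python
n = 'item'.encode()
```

str.encode() returns bytes

bytes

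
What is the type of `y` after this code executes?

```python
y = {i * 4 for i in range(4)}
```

A set comprehension {expr for x in iterable} produces a set

set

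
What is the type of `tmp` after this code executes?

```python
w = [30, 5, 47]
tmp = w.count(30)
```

list.count() returns int

int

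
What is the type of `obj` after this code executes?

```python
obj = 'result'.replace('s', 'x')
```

str.replace() returns str

str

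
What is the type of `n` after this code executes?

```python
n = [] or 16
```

'or' returns first truthy value (16, which is int)

int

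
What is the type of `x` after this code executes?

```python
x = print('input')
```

print() returns None

NoneType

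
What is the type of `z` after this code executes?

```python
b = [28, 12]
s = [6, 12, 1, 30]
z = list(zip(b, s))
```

list(zip(...)) returns a list of tuples

list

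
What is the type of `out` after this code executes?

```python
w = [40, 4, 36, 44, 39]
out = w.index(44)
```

list.index() returns int

int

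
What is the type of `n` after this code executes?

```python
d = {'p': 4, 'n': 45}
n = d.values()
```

.values() returns a dict_values view object

dict_values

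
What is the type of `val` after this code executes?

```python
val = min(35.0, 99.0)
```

min() of floats returns float

float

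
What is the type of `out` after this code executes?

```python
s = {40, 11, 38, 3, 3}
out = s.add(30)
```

set.add() returns None (mutates in place)

NoneType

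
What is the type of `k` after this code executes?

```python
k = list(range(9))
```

list(range(...)) returns list

list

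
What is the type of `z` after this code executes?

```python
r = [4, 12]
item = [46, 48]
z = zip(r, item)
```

zip() returns a zip iterator object

zip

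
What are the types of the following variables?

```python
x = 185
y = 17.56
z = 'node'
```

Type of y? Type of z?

y is float; z is str

float, str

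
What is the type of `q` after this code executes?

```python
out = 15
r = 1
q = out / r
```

int / int always returns float in Python 3 (15 / 1 = 15)

float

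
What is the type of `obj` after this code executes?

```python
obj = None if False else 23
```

Ternary: condition is False, else branch (23) taken → int

int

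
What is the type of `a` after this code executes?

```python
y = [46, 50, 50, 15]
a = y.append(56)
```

list.append() returns None (mutates in place)

NoneType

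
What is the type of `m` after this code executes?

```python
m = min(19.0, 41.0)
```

min() of floats returns float

float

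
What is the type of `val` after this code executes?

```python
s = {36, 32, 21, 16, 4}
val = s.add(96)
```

set.add() returns None (mutates in place)

NoneType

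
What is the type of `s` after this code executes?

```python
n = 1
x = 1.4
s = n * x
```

int * float returns float (1 * 1.4 = 1.4)

float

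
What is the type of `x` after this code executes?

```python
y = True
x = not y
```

'not' always returns bool

bool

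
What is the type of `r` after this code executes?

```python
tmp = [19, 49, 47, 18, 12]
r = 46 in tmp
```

'in' operator returns bool

bool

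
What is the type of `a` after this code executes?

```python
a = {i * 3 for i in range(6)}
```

A set comprehension {expr for x in iterable} produces a set

set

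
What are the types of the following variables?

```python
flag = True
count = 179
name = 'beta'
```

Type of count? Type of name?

count is int; name is str

int, str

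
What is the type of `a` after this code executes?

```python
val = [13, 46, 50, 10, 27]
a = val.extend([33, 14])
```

list.extend() returns None

NoneType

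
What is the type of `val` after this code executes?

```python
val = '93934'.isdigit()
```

str.isdigit() returns bool

bool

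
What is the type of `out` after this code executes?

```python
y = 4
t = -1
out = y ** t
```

int ** negative int returns float

float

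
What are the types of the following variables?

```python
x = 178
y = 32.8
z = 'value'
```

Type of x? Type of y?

x is int; y is float

int, float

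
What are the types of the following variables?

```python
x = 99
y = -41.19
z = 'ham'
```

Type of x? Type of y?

x is int; y is float

int, float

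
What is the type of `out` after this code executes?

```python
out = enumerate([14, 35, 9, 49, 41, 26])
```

enumerate() returns an enumerate iterator object

enumerate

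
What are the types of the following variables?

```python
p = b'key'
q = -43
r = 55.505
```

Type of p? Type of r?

p is bytes; r is float

bytes, float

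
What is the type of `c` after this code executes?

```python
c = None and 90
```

'and' returns first falsy value (None)

NoneType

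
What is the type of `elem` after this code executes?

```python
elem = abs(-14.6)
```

abs() of float returns float

float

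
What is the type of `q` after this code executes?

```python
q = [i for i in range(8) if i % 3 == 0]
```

A list comprehension [...] produces a list

list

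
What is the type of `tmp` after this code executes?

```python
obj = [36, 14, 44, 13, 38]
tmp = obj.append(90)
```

list.append() returns None (mutates in place)

NoneType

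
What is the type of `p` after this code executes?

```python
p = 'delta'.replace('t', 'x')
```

str.replace() returns str

str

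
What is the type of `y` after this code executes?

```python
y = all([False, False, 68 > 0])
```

all() returns bool

bool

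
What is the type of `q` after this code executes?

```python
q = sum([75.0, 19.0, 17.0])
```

sum() of floats returns float

float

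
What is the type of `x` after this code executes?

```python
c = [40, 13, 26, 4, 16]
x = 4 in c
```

'in' operator returns bool

bool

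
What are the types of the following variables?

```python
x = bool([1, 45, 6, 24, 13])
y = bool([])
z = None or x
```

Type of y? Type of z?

bool() returns bool; None or <bool> returns the bool

bool, bool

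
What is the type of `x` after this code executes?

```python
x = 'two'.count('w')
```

str.count() returns int

int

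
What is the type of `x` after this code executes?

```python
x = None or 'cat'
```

'or' with None returns the other value ('cat', str)

str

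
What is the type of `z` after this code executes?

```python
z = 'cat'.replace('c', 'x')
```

str.replace() returns str

str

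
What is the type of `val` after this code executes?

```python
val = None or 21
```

'or' with None returns the other value (21, int)

int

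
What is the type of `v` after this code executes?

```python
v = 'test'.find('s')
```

str.find() returns int (index, or -1)

int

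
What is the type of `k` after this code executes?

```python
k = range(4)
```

range() returns a range object

range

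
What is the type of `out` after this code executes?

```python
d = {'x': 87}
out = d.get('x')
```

dict.get() returns the value (int) when key is found

int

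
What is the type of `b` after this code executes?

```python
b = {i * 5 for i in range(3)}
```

A set comprehension {expr for x in iterable} produces a set

set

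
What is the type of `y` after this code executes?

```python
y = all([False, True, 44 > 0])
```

all() returns bool

bool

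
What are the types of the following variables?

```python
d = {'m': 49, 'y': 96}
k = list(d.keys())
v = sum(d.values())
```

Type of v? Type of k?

sum of int values returns int; list(...) returns list

int, list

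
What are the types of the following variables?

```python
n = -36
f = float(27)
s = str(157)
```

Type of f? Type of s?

f is float; s is str

float, str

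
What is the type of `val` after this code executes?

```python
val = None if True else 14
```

Ternary: condition is True, if branch (None) taken → NoneType

NoneType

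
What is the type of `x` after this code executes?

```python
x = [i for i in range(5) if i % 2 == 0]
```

A list comprehension [...] produces a list

list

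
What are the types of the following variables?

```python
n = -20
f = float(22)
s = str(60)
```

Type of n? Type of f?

n is int; f is float

int, float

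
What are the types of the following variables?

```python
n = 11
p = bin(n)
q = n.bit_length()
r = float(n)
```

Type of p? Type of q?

bin() returns str; int.bit_length() returns int

str, int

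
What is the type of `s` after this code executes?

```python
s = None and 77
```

'and' returns first falsy value (None)

NoneType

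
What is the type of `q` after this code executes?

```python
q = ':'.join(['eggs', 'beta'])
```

str.join() returns str

str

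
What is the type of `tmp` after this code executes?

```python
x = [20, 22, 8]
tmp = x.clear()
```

list.clear() returns None

NoneType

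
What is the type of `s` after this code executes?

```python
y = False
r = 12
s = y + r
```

bool + int returns int (False is 0, so 0 + 12 = 12)

int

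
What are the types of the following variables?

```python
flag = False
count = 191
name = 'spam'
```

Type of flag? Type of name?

flag is bool; name is str

bool, str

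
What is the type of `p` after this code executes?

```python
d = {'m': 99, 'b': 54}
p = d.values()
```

.values() returns a dict_values view object

dict_values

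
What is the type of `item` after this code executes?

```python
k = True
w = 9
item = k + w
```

bool + int returns int (True is 1, so 1 + 9 = 10)

int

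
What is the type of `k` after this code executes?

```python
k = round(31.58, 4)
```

round() with ndigits arg returns float

float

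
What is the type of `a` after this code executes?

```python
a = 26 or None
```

'or' returns first truthy value (26, int)

int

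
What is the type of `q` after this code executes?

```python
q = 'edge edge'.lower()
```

str.lower() returns str

str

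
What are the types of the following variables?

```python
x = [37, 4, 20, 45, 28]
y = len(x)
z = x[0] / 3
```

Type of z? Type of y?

int / int returns float; len() returns int

float, int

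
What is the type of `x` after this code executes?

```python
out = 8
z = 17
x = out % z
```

int % int returns int (8 % 17 = 8)

int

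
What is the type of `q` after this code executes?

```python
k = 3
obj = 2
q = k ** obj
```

int ** positive int returns int (3 ** 2 = 9)

int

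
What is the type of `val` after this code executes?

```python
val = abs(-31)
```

abs() of int returns int

int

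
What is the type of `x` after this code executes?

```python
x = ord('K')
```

ord() returns int (Unicode code point)

int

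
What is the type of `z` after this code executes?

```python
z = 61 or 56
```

'or' returns the first truthy value (61, which is int)

int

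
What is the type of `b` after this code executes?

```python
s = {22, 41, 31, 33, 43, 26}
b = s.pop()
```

Popping from a set of ints returns int

int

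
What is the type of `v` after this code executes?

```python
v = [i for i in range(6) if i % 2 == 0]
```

A list comprehension [...] produces a list

list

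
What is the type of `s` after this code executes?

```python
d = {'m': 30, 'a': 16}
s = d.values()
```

.values() returns a dict_values view object

dict_values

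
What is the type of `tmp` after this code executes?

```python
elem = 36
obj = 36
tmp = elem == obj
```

Equality comparison returns bool

bool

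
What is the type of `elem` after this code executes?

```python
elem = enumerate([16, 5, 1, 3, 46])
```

enumerate() returns an enumerate iterator object

enumerate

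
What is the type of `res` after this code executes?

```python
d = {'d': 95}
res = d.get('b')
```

dict.get() returns None when key 'b' is not found and no default given

NoneType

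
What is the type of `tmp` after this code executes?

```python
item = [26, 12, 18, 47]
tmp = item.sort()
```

list.sort() returns None (sorts in place)

NoneType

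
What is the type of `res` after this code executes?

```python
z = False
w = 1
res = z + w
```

bool + int returns int (False is 0, so 0 + 1 = 1)

int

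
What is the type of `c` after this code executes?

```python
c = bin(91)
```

bin() returns str representation

str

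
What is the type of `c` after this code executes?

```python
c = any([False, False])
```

any() returns bool

bool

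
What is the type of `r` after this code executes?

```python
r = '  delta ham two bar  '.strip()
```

str.strip() returns str

str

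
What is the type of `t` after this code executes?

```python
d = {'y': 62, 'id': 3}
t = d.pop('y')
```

dict.pop() returns the value (int)

int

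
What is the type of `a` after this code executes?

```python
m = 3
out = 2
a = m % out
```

int % int returns int (3 % 2 = 1)

int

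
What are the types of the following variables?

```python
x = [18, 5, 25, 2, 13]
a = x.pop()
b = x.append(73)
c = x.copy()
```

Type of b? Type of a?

list.append() returns None; list.pop() returns the element (int)

NoneType, int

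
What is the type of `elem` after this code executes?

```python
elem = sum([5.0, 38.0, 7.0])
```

sum() of floats returns float

float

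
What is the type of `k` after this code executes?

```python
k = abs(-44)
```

abs() of int returns int

int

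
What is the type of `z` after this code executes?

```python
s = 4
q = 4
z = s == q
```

Equality comparison returns bool

bool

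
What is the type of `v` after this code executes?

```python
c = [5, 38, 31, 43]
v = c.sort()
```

list.sort() returns None (sorts in place)

NoneType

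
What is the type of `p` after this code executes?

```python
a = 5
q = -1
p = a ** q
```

int ** negative int returns float

float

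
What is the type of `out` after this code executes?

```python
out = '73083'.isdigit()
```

str.isdigit() returns bool

bool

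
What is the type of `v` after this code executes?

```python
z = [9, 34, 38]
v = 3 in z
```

'in' operator returns bool

bool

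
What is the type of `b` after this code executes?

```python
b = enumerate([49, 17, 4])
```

enumerate() returns an enumerate iterator object

enumerate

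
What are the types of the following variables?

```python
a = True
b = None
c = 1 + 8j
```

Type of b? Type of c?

b is NoneType; c is complex

NoneType, complex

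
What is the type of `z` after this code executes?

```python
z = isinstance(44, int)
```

isinstance() returns bool

bool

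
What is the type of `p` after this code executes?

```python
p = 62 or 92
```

'or' returns the first truthy value (62, which is int)

int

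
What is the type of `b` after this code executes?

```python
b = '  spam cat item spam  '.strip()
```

str.strip() returns str

str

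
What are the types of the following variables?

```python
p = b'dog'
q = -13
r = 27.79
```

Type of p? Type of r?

p is bytes; r is float

bytes, float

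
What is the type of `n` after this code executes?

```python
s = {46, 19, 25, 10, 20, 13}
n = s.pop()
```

Popping from a set of ints returns int

int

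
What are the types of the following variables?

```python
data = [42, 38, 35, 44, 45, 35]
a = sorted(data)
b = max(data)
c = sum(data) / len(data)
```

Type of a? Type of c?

sorted() returns list; int / int returns float

list, float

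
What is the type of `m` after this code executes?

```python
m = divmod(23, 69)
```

divmod() returns a tuple (quotient, remainder)

tuple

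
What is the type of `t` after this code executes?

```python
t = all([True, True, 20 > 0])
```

all() returns bool

bool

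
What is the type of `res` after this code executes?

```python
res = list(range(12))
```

list(range(...)) returns list

list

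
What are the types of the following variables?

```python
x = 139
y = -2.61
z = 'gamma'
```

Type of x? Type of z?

x is int; z is str

int, str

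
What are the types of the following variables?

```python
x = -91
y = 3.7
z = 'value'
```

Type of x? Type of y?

x is int; y is float

int, float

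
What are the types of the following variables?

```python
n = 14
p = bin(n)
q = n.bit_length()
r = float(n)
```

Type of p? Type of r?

bin() returns str; float() returns float

str, float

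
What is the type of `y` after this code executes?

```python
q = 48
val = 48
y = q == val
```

Equality comparison returns bool

bool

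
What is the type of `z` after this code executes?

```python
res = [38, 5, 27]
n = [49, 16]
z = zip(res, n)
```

zip() returns a zip iterator object

zip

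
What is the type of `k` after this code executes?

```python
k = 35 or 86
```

'or' returns the first truthy value (35, which is int)

int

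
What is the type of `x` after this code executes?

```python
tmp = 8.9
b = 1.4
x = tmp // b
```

float // float returns float (floor division preserves float type)

float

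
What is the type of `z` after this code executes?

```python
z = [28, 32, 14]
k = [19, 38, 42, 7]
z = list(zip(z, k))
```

list(zip(...)) returns a list of tuples

list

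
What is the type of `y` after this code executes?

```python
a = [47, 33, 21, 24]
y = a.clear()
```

list.clear() returns None

NoneType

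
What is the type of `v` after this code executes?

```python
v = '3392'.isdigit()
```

str.isdigit() returns bool

bool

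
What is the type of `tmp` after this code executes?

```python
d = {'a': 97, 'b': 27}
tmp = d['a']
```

Accessing dict[str, int] with key 'a' returns int value 97

int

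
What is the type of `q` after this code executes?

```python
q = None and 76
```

'and' returns first falsy value (None)

NoneType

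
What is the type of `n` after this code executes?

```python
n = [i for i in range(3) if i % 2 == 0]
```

A list comprehension [...] produces a list

list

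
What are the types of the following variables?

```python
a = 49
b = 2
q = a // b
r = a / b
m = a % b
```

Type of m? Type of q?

int % int returns int; int // int returns int

int, int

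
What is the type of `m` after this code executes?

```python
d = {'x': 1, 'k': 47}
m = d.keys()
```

.keys() returns a dict_keys view object

dict_keys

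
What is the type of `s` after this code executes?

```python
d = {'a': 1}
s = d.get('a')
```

dict.get() returns the value (int) when key is found

int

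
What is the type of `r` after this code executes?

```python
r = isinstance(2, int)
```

isinstance() returns bool

bool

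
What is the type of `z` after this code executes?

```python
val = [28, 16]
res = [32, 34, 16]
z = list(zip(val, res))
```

list(zip(...)) returns a list of tuples

list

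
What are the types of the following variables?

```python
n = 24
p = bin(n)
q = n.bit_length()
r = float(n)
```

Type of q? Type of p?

int.bit_length() returns int; bin() returns str

int, str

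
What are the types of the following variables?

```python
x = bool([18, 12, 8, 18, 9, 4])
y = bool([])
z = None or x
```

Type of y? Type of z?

bool() returns bool; None or <bool> returns the bool

bool, bool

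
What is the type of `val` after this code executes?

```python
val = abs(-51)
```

abs() of int returns int

int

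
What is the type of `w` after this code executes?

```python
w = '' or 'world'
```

'or' returns first truthy value ('world', which is str)

str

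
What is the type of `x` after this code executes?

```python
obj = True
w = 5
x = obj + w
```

bool + int returns int (True is 1, so 1 + 5 = 6)

int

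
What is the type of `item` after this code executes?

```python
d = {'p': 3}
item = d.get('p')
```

dict.get() returns the value (int) when key is found

int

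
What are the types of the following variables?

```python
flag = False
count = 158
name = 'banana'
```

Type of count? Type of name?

count is int; name is str

int, str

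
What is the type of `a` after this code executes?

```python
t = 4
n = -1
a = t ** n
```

int ** negative int returns float

float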